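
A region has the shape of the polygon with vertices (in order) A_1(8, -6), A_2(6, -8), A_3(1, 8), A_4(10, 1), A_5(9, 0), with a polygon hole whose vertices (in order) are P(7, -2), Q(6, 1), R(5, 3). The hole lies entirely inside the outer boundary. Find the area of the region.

Outer boundary:
Cross-terms: -28, 56, -79, -9, -54  ⇒  Σ = -114
Area = |Σ|/2 = 57.
Hole:
P→Q: (7)(1) − (6)(-2) = 19
Q→R: (6)(3) − (5)(1) = 13
R→P: (5)(-2) − (7)(3) = -31
Σ = 1
Area = |Σ|/2 = 0.5.
Net area = 57 − 0.5 = 56.5.

56.5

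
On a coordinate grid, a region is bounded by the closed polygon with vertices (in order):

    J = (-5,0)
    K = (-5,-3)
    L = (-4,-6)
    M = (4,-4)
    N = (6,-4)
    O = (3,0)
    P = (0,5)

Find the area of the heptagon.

Cross-terms: 15, 18, 40, 8, 12, 15, 25  ⇒  Σ = 133
Area = |Σ|/2 = 66.5.

66.5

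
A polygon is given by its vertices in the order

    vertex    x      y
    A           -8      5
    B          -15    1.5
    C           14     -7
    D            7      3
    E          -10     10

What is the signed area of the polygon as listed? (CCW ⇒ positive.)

Apply the shoelace formula: 2A = Σ (x_i·y_{i+1} − x_{i+1}·y_i), indices taken mod 5.
Σ = (63) + (84) + (91) + (100) + (30) = 368
Signed area = Σ/2 = 184 (positive ⇒ counter-clockwise traversal).

184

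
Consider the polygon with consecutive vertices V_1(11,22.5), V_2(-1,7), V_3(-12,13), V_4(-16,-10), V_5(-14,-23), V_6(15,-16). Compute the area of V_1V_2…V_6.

Cross-terms: 99.5, 71, 328, 228, 569, 513.5  ⇒  Σ = 1809
Area = |Σ|/2 = 904.5.

904.5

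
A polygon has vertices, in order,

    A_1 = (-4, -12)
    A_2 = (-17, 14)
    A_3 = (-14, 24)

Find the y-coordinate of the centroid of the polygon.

Apply the shoelace formula. First the cross-terms c_i = x_i·y_{i+1} − x_{i+1}·y_i:
  -260, -212, 264  ⇒  2A = -208, A = -104.
Then Σ (y_i + y_{i+1})·c_i = -5408, so ȳ = -5408 / (6·(-104)) = 26/3.

26/3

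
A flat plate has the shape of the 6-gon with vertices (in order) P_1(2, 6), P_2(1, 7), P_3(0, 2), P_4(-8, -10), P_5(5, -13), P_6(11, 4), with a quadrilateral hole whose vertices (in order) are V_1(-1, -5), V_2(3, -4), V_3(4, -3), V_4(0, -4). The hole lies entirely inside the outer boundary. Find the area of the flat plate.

197.5

Outer boundary:
Apply Gauss's area formula: 2A = Σ (x_i·y_{i+1} − x_{i+1}·y_i), indices taken mod 6.
Cross-terms: 8, 2, 16, 154, 163, 58  ⇒  Σ = 401
Area = |Σ|/2 = 200.5.
Hole:
Cross-terms: 19, 7, -16, -4  ⇒  Σ = 6
Area = |Σ|/2 = 3.
Net area = 200.5 − 3 = 197.5.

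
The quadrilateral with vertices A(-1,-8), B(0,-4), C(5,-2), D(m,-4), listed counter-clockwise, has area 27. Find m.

-9

The doubled signed area Σ (x_i y_{i+1} − x_{i+1} y_i) is linear in m.
With m=0 it equals 0; the coefficient of m is -6 (from the two edges through D).
So -6·m + 0 = 2·27 = 54 ⇒ m = -9.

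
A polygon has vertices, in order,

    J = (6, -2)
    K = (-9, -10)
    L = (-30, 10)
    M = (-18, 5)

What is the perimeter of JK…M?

|JK| = √((-15)² + (-8)²) = √289 = 17
|KL| = √((-21)² + (20)²) = √841 = 29
|LM| = √((12)² + (-5)²) = √169 = 13
|MJ| = √((24)² + (-7)²) = √625 = 25
Perimeter = 17 + 29 + 13 + 25 = 84.

84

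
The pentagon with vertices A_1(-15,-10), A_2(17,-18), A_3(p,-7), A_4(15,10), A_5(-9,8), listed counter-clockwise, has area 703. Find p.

The doubled signed area Σ (x_i y_{i+1} − x_{i+1} y_i) is linear in p.
With p=0 it equals 846; the coefficient of p is 28 (from the two edges through A_3).
So 28·p + 846 = 2·703 = 1406 ⇒ p = 20.

20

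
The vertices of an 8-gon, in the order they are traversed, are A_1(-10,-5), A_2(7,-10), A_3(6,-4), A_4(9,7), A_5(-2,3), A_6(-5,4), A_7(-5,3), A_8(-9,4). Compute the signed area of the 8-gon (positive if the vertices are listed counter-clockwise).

Σ = (135) + (32) + (78) + (41) + (7) + (5) + (7) + (85) = 390
Signed area = Σ/2 = 195 (positive ⇒ counter-clockwise traversal).

195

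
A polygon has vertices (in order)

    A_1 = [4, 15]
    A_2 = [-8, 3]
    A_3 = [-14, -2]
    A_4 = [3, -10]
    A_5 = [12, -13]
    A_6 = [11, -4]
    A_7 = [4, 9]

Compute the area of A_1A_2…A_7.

Apply the shoelace (surveyor's) formula: 2A = Σ (x_i·y_{i+1} − x_{i+1}·y_i), indices taken mod 7.
Σ = (132) + (58) + (146) + (81) + (95) + (115) + (24) = 651
Area = |Σ|/2 = 325.5.

325.5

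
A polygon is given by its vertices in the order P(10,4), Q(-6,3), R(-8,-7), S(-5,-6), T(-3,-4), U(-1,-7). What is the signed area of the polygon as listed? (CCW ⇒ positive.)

109

Apply Gauss's area formula: 2A = Σ (x_i·y_{i+1} − x_{i+1}·y_i), indices taken mod 6.
Σ = (54) + (66) + (13) + (2) + (17) + (66) = 218
Signed area = Σ/2 = 109 (positive ⇒ counter-clockwise traversal).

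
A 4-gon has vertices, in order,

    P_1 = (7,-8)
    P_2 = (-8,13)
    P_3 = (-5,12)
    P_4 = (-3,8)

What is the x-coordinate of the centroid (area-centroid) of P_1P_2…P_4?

Apply the surveyor's formula. First the cross-terms c_i = x_i·y_{i+1} − x_{i+1}·y_i:
  27, -31, -4, -32  ⇒  2A = -40, A = -20.
Then Σ (x_i + x_{i+1})·c_i = 280, so x̄ = 280 / (6·(-20)) = -7/3.

-7/3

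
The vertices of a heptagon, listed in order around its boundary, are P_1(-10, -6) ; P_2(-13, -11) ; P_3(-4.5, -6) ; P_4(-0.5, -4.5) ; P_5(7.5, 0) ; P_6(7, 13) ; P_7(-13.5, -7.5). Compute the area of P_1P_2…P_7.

Σ = (32) + (28.5) + (17.25) + (33.75) + (97.5) + (123) + (6) = 338
Area = |Σ|/2 = 169.

169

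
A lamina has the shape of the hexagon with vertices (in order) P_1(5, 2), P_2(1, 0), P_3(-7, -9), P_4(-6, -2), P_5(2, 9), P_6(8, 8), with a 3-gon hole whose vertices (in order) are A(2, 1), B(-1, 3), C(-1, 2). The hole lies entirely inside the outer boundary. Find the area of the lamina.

89

Outer boundary:
Σ = (-2) + (-9) + (-40) + (-50) + (-56) + (-24) = -181
Area = |Σ|/2 = 90.5.
Hole:
Apply Gauss's area formula: 2A = Σ (x_i·y_{i+1} − x_{i+1}·y_i), indices taken mod 3.
Cross-terms: 7, 1, -5  ⇒  Σ = 3
Area = |Σ|/2 = 1.5.
Net area = 90.5 − 1.5 = 89.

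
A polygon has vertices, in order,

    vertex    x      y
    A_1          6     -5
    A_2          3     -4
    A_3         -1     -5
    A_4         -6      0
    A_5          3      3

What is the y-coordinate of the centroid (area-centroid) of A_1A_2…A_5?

Apply the shoelace (surveyor's) formula. First the cross-terms c_i = x_i·y_{i+1} − x_{i+1}·y_i:
  -9, -19, -30, -18, -33  ⇒  2A = -109, A = -54.5.
Then Σ (y_i + y_{i+1})·c_i = 414, so ȳ = 414 / (6·(-54.5)) = -138/109.

-138/109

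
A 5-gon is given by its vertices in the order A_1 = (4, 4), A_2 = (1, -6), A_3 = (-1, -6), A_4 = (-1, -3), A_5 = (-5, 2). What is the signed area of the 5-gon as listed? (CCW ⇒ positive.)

-44

Apply the shoelace formula: 2A = Σ (x_i·y_{i+1} − x_{i+1}·y_i), indices taken mod 5.
Cross-terms: -28, -12, -3, -17, -28  ⇒  Σ = -88
Signed area = Σ/2 = -44 (negative ⇒ clockwise traversal).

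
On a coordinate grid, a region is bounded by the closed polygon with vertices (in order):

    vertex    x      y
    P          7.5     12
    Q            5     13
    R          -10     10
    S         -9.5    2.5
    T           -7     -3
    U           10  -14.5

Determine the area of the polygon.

Σ = (37.5) + (180) + (70) + (46) + (131.5) + (228.75) = 693.75
Area = |Σ|/2 = 346.875.

346.875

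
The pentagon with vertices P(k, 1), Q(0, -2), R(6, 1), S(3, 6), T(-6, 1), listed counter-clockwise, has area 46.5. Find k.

-5

Write out the shoelace sum; only the two edges meeting at P involve k:
2·Area = [((-6)·1 − k·1) + (k·(-2) − 0·1)] + 84
       = -3·k + 78 = 93
⇒ k = -5.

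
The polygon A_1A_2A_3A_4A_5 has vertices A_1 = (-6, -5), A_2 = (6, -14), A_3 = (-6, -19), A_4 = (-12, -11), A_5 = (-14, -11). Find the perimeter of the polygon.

|A_1A_2| = √((12)² + (-9)²) = √225 = 15
|A_2A_3| = √((-12)² + (-5)²) = √169 = 13
|A_3A_4| = √((-6)² + (8)²) = √100 = 10
|A_4A_5| = √((-2)² + (0)²) = √4 = 2
|A_5A_1| = √((8)² + (6)²) = √100 = 10
Perimeter = 15 + 13 + 10 + 2 + 10 = 50.

50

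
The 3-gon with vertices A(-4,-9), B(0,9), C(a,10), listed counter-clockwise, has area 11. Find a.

-1

Write out the shoelace sum; only the two edges meeting at C involve a:
2·Area = [(0·10 − a·9) + (a·(-9) − (-4)·10)] + -36
       = -18·a + 4 = 22
⇒ a = -1.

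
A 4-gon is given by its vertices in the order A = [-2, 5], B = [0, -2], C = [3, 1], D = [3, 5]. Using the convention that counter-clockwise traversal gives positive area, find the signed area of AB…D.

23.5

Apply the shoelace formula: 2A = Σ (x_i·y_{i+1} − x_{i+1}·y_i), indices taken mod 4.
A→B: (-2)(-2) − (0)(5) = 4
B→C: (0)(1) − (3)(-2) = 6
C→D: (3)(5) − (3)(1) = 12
D→A: (3)(5) − (-2)(5) = 25
Σ = 47
Signed area = Σ/2 = 23.5 (positive ⇒ counter-clockwise traversal).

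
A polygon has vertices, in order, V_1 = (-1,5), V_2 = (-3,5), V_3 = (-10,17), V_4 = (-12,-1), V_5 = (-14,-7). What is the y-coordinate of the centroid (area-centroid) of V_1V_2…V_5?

Apply the surveyor's formula. First the cross-terms c_i = x_i·y_{i+1} − x_{i+1}·y_i:
  10, -1, 214, 70, -77  ⇒  2A = 216, A = 108.
Then Σ (y_i + y_{i+1})·c_i = 3096, so ȳ = 3096 / (6·108) = 43/9.

43/9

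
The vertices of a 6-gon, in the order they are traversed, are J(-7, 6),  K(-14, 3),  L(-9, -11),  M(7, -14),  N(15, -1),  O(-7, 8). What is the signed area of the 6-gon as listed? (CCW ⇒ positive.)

Apply the shoelace (surveyor's) formula: 2A = Σ (x_i·y_{i+1} − x_{i+1}·y_i), indices taken mod 6.
Σ = (63) + (181) + (203) + (203) + (113) + (14) = 777
Signed area = Σ/2 = 388.5 (positive ⇒ counter-clockwise traversal).

388.5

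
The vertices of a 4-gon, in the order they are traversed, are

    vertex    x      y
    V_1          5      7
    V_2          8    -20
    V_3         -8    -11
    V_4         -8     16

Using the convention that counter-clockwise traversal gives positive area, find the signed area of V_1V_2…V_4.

-378

Apply the surveyor's formula: 2A = Σ (x_i·y_{i+1} − x_{i+1}·y_i), indices taken mod 4.
Cross-terms: -156, -248, -216, -136  ⇒  Σ = -756
Signed area = Σ/2 = -378 (negative ⇒ clockwise traversal).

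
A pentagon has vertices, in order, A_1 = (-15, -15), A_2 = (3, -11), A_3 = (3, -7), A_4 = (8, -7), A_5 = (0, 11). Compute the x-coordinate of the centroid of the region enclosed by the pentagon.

Apply the surveyor's formula. First the cross-terms c_i = x_i·y_{i+1} − x_{i+1}·y_i:
  210, 12, 35, 88, 165  ⇒  2A = 510, A = 255.
Then Σ (x_i + x_{i+1})·c_i = -3834, so x̄ = -3834 / (6·255) = -213/85.

-213/85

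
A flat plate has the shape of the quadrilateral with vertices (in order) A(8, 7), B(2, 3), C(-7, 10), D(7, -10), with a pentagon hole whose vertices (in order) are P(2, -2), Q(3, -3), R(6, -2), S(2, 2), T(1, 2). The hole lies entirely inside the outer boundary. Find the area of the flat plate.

78

Outer boundary:
Σ = (10) + (41) + (0) + (129) = 180
Area = |Σ|/2 = 90.
Hole:
Apply the surveyor's formula: 2A = Σ (x_i·y_{i+1} − x_{i+1}·y_i), indices taken mod 5.
Σ = (0) + (12) + (16) + (2) + (-6) = 24
Area = |Σ|/2 = 12.
Net area = 90 − 12 = 78.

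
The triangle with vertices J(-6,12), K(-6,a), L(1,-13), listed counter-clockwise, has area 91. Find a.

-14

Write out the shoelace sum; only the two edges meeting at K involve a:
2·Area = [((-6)·a − (-6)·12) + ((-6)·(-13) − 1·a)] + -66
       = -7·a + 84 = 182
⇒ a = -14.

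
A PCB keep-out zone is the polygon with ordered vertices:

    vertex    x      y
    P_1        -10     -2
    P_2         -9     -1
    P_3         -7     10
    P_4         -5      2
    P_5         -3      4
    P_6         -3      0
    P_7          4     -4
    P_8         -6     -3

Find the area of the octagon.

56.5

Σ = (-8) + (-97) + (36) + (-14) + (12) + (12) + (-36) + (-18) = -113
Area = |Σ|/2 = 56.5.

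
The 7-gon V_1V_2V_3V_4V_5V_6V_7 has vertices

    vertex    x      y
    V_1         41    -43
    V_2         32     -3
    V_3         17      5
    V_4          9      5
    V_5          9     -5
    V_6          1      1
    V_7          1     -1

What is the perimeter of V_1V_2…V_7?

|V_1V_2| = √((-9)² + (40)²) = √1681 = 41
|V_2V_3| = √((-15)² + (8)²) = √289 = 17
|V_3V_4| = √((-8)² + (0)²) = √64 = 8
|V_4V_5| = √((0)² + (-10)²) = √100 = 10
|V_5V_6| = √((-8)² + (6)²) = √100 = 10
|V_6V_7| = √((0)² + (-2)²) = √4 = 2
|V_7V_1| = √((40)² + (-42)²) = √3364 = 58
Perimeter = 41 + 17 + 8 + 10 + 10 + 2 + 58 = 146.

146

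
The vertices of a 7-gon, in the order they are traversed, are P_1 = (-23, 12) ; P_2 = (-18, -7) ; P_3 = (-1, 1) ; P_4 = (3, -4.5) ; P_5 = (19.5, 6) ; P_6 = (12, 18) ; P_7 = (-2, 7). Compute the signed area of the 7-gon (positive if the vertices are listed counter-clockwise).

Apply the shoelace (surveyor's) formula: 2A = Σ (x_i·y_{i+1} − x_{i+1}·y_i), indices taken mod 7.
Cross-terms: 377, -25, 1.5, 105.75, 279, 120, 137  ⇒  Σ = 995.25
Signed area = Σ/2 = 497.625 (positive ⇒ counter-clockwise traversal).

497.625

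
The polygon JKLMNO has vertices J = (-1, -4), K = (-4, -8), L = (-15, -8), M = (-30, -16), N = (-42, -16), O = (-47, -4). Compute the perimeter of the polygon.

|JK| = √((-3)² + (-4)²) = √25 = 5
|KL| = √((-11)² + (0)²) = √121 = 11
|LM| = √((-15)² + (-8)²) = √289 = 17
|MN| = √((-12)² + (0)²) = √144 = 12
|NO| = √((-5)² + (12)²) = √169 = 13
|OJ| = √((46)² + (0)²) = √2116 = 46
Perimeter = 5 + 11 + 17 + 12 + 13 + 46 = 104.

104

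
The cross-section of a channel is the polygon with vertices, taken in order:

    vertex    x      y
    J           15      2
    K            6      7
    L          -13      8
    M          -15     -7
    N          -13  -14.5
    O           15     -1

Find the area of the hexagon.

422.5

J→K: (15)(7) − (6)(2) = 93
K→L: (6)(8) − (-13)(7) = 139
L→M: (-13)(-7) − (-15)(8) = 211
M→N: (-15)(-14.5) − (-13)(-7) = 126.5
N→O: (-13)(-1) − (15)(-14.5) = 230.5
O→J: (15)(2) − (15)(-1) = 45
Σ = 845
Area = |Σ|/2 = 422.5.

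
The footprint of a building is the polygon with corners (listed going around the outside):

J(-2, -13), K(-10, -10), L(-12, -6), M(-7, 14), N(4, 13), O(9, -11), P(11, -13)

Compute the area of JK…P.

426.5

Σ = (-110) + (-60) + (-210) + (-147) + (-161) + (4) + (-169) = -853
Area = |Σ|/2 = 426.5.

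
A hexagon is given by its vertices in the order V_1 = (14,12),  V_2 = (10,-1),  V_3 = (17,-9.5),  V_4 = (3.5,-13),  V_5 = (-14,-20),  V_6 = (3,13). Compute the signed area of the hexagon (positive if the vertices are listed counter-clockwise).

-459.875

Apply the shoelace (surveyor's) formula: 2A = Σ (x_i·y_{i+1} − x_{i+1}·y_i), indices taken mod 6.
Cross-terms: -134, -78, -187.75, -252, -122, -146  ⇒  Σ = -919.75
Signed area = Σ/2 = -459.875 (negative ⇒ clockwise traversal).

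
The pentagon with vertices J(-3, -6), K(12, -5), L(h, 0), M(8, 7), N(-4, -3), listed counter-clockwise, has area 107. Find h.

9

Write out the shoelace sum; only the two edges meeting at L involve h:
2·Area = [(12·0 − h·(-5)) + (h·7 − 8·0)] + 106
       = 12·h + 106 = 214
⇒ h = 9.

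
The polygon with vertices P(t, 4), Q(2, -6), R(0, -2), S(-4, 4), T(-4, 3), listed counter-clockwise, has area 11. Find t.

-6

The doubled signed area Σ (x_i y_{i+1} − x_{i+1} y_i) is linear in t.
With t=0 it equals -32; the coefficient of t is -9 (from the two edges through P).
So -9·t + -32 = 2·11 = 22 ⇒ t = -6.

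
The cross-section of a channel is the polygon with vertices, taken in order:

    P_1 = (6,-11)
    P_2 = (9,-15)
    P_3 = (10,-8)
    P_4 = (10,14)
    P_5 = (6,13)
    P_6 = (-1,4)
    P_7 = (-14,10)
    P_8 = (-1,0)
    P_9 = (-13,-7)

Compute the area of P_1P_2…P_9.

Cross-terms: 9, 78, 220, 46, 37, 46, 10, 7, 185  ⇒  Σ = 638
Area = |Σ|/2 = 319.

319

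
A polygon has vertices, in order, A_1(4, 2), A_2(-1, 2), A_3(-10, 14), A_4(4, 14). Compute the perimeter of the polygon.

46

|A_1A_2| = √((-5)² + (0)²) = √25 = 5
|A_2A_3| = √((-9)² + (12)²) = √225 = 15
|A_3A_4| = √((14)² + (0)²) = √196 = 14
|A_4A_1| = √((0)² + (-12)²) = √144 = 12
Perimeter = 5 + 15 + 14 + 12 = 46.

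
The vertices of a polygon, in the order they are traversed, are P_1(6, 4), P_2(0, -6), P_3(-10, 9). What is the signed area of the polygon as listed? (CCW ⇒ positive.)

Cross-terms: -36, -60, -94  ⇒  Σ = -190
Signed area = Σ/2 = -95 (negative ⇒ clockwise traversal).

-95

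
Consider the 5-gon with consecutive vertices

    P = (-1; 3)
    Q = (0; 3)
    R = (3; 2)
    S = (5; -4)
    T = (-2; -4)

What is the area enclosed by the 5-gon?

36

Σ = (-3) + (-9) + (-22) + (-28) + (-10) = -72
Area = |Σ|/2 = 36.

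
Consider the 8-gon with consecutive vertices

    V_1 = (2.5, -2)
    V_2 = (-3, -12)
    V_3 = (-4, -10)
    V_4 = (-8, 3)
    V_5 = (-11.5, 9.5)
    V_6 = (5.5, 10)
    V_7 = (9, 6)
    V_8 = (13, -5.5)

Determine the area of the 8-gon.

Apply the surveyor's formula: 2A = Σ (x_i·y_{i+1} − x_{i+1}·y_i), indices taken mod 8.
V_1→V_2: (2.5)(-12) − (-3)(-2) = -36
V_2→V_3: (-3)(-10) − (-4)(-12) = -18
V_3→V_4: (-4)(3) − (-8)(-10) = -92
V_4→V_5: (-8)(9.5) − (-11.5)(3) = -41.5
V_5→V_6: (-11.5)(10) − (5.5)(9.5) = -167.25
V_6→V_7: (5.5)(6) − (9)(10) = -57
V_7→V_8: (9)(-5.5) − (13)(6) = -127.5
V_8→V_1: (13)(-2) − (2.5)(-5.5) = -12.25
Σ = -551.5
Area = |Σ|/2 = 275.75.

275.75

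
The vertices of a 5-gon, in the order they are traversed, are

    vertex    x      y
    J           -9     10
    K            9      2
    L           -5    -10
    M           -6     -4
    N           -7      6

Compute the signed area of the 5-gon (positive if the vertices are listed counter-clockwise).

Apply the shoelace formula: 2A = Σ (x_i·y_{i+1} − x_{i+1}·y_i), indices taken mod 5.
J→K: (-9)(2) − (9)(10) = -108
K→L: (9)(-10) − (-5)(2) = -80
L→M: (-5)(-4) − (-6)(-10) = -40
M→N: (-6)(6) − (-7)(-4) = -64
N→J: (-7)(10) − (-9)(6) = -16
Σ = -308
Signed area = Σ/2 = -154 (negative ⇒ clockwise traversal).

-154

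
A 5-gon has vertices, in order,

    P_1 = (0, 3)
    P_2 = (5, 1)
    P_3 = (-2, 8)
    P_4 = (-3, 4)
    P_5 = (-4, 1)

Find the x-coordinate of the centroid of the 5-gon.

-6/11

Apply the shoelace formula. First the cross-terms c_i = x_i·y_{i+1} − x_{i+1}·y_i:
  -15, 42, 16, 13, -12  ⇒  2A = 44, A = 22.
Then Σ (x_i + x_{i+1})·c_i = -72, so x̄ = -72 / (6·22) = -6/11.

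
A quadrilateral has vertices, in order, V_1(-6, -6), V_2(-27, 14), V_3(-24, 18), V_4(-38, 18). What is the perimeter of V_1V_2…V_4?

|V_1V_2| = √((-21)² + (20)²) = √841 = 29
|V_2V_3| = √((3)² + (4)²) = √25 = 5
|V_3V_4| = √((-14)² + (0)²) = √196 = 14
|V_4V_1| = √((32)² + (-24)²) = √1600 = 40
Perimeter = 29 + 5 + 14 + 40 = 88.

88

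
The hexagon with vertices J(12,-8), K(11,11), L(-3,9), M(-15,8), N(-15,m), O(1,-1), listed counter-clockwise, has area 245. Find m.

The doubled signed area Σ (x_i y_{i+1} − x_{i+1} y_i) is linear in m.
With m=0 it equals 602; the coefficient of m is -16 (from the two edges through N).
So -16·m + 602 = 2·245 = 490 ⇒ m = 7.

7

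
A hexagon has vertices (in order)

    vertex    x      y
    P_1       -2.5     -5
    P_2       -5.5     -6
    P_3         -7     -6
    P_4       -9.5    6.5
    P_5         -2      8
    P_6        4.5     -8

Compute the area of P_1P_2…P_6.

Apply the surveyor's formula: 2A = Σ (x_i·y_{i+1} − x_{i+1}·y_i), indices taken mod 6.
Σ = (-12.5) + (-9) + (-102.5) + (-63) + (-20) + (-42.5) = -249.5
Area = |Σ|/2 = 124.75.

124.75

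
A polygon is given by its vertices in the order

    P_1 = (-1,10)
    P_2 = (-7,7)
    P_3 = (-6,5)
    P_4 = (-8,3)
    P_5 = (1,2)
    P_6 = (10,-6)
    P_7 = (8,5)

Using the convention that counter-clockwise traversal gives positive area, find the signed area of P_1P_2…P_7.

P_1→P_2: (-1)(7) − (-7)(10) = 63
P_2→P_3: (-7)(5) − (-6)(7) = 7
P_3→P_4: (-6)(3) − (-8)(5) = 22
P_4→P_5: (-8)(2) − (1)(3) = -19
P_5→P_6: (1)(-6) − (10)(2) = -26
P_6→P_7: (10)(5) − (8)(-6) = 98
P_7→P_1: (8)(10) − (-1)(5) = 85
Σ = 230
Signed area = Σ/2 = 115 (positive ⇒ counter-clockwise traversal).

115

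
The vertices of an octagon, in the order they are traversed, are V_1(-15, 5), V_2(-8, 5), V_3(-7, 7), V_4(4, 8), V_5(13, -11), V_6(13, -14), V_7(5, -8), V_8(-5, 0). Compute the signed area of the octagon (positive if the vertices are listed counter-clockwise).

Apply Gauss's area formula: 2A = Σ (x_i·y_{i+1} − x_{i+1}·y_i), indices taken mod 8.
Σ = (-35) + (-21) + (-84) + (-148) + (-39) + (-34) + (-40) + (-25) = -426
Signed area = Σ/2 = -213 (negative ⇒ clockwise traversal).

-213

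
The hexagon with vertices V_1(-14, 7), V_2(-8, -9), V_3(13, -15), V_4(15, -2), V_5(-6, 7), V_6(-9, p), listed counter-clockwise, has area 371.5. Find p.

4

The doubled signed area Σ (x_i y_{i+1} − x_{i+1} y_i) is linear in p.
With p=0 it equals 711; the coefficient of p is 8 (from the two edges through V_6).
So 8·p + 711 = 2·371.5 = 743 ⇒ p = 4.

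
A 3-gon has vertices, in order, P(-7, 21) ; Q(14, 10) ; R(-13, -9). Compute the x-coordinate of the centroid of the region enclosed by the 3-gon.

-2

Apply Gauss's area formula. First the cross-terms c_i = x_i·y_{i+1} − x_{i+1}·y_i:
  -364, 4, -336  ⇒  2A = -696, A = -348.
Then Σ (x_i + x_{i+1})·c_i = 4176, so x̄ = 4176 / (6·(-348)) = -2.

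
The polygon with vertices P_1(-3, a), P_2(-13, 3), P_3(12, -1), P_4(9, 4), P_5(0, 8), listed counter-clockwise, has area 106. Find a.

7

The doubled signed area Σ (x_i y_{i+1} − x_{i+1} y_i) is linear in a.
With a=0 it equals 121; the coefficient of a is 13 (from the two edges through P_1).
So 13·a + 121 = 2·106 = 212 ⇒ a = 7.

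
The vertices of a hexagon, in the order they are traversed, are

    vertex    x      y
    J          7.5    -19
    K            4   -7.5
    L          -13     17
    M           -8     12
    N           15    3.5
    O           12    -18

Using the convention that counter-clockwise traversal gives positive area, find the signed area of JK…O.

Apply the shoelace (surveyor's) formula: 2A = Σ (x_i·y_{i+1} − x_{i+1}·y_i), indices taken mod 6.
J→K: (7.5)(-7.5) − (4)(-19) = 19.75
K→L: (4)(17) − (-13)(-7.5) = -29.5
L→M: (-13)(12) − (-8)(17) = -20
M→N: (-8)(3.5) − (15)(12) = -208
N→O: (15)(-18) − (12)(3.5) = -312
O→J: (12)(-19) − (7.5)(-18) = -93
Σ = -642.75
Signed area = Σ/2 = -321.375 (negative ⇒ clockwise traversal).

-321.375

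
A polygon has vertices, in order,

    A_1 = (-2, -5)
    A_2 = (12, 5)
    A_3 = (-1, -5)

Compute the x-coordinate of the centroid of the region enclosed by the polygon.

Apply Gauss's area formula. First the cross-terms c_i = x_i·y_{i+1} − x_{i+1}·y_i:
  50, -55, -5  ⇒  2A = -10, A = -5.
Then Σ (x_i + x_{i+1})·c_i = -90, so x̄ = -90 / (6·(-5)) = 3.

3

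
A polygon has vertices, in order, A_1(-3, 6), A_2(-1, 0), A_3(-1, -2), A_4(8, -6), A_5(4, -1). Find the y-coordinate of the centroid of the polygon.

Apply the surveyor's formula. First the cross-terms c_i = x_i·y_{i+1} − x_{i+1}·y_i:
  6, 2, 22, 16, 21  ⇒  2A = 67, A = 33.5.
Then Σ (y_i + y_{i+1})·c_i = -151, so ȳ = -151 / (6·33.5) = -151/201.

-151/201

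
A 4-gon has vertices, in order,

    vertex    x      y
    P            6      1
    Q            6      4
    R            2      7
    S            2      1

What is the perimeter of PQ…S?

|PQ| = √((0)² + (3)²) = √9 = 3
|QR| = √((-4)² + (3)²) = √25 = 5
|RS| = √((0)² + (-6)²) = √36 = 6
|SP| = √((4)² + (0)²) = √16 = 4
Perimeter = 3 + 5 + 6 + 4 = 18.

18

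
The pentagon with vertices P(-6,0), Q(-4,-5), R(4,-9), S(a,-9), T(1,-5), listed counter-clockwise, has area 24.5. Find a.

5

The doubled signed area Σ (x_i y_{i+1} − x_{i+1} y_i) is linear in a.
With a=0 it equals 29; the coefficient of a is 4 (from the two edges through S).
So 4·a + 29 = 2·24.5 = 49 ⇒ a = 5.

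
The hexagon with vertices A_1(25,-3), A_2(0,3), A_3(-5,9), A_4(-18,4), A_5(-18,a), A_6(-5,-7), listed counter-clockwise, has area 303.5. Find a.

The doubled signed area Σ (x_i y_{i+1} − x_{i+1} y_i) is linear in a.
With a=0 it equals 620; the coefficient of a is -13 (from the two edges through A_5).
So -13·a + 620 = 2·303.5 = 607 ⇒ a = 1.

1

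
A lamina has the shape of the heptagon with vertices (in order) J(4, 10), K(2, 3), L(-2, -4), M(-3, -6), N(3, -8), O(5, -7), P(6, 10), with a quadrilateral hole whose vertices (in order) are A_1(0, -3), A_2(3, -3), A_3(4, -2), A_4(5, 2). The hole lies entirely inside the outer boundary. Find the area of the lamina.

72.5

Outer boundary:
Apply the shoelace (surveyor's) formula: 2A = Σ (x_i·y_{i+1} − x_{i+1}·y_i), indices taken mod 7.
Σ = (-8) + (-2) + (0) + (42) + (19) + (92) + (20) = 163
Area = |Σ|/2 = 81.5.
Hole:
Σ = (9) + (6) + (18) + (-15) = 18
Area = |Σ|/2 = 9.
Net area = 81.5 − 9 = 72.5.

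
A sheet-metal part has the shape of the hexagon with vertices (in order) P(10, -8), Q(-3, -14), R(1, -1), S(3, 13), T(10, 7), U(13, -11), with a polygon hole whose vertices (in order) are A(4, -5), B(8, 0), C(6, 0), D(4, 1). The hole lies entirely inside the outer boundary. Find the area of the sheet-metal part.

206.5

Outer boundary:
Apply the shoelace (surveyor's) formula: 2A = Σ (x_i·y_{i+1} − x_{i+1}·y_i), indices taken mod 6.
Σ = (-164) + (17) + (16) + (-109) + (-201) + (6) = -435
Area = |Σ|/2 = 217.5.
Hole:
Cross-terms: 40, 0, 6, -24  ⇒  Σ = 22
Area = |Σ|/2 = 11.
Net area = 217.5 − 11 = 206.5.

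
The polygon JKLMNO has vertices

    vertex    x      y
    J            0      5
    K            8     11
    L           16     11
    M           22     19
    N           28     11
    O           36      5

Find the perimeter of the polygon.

|JK| = √((8)² + (6)²) = √100 = 10
|KL| = √((8)² + (0)²) = √64 = 8
|LM| = √((6)² + (8)²) = √100 = 10
|MN| = √((6)² + (-8)²) = √100 = 10
|NO| = √((8)² + (-6)²) = √100 = 10
|OJ| = √((-36)² + (0)²) = √1296 = 36
Perimeter = 10 + 8 + 10 + 10 + 10 + 36 = 84.

84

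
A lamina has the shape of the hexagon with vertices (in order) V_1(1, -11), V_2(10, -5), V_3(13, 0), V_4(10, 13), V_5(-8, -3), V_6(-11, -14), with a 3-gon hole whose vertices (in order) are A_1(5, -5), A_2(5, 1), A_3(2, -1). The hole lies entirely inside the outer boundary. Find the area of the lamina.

304.5

Outer boundary:
Apply Gauss's area formula: 2A = Σ (x_i·y_{i+1} − x_{i+1}·y_i), indices taken mod 6.
Cross-terms: 105, 65, 169, 74, 79, 135  ⇒  Σ = 627
Area = |Σ|/2 = 313.5.
Hole:
Cross-terms: 30, -7, -5  ⇒  Σ = 18
Area = |Σ|/2 = 9.
Net area = 313.5 − 9 = 304.5.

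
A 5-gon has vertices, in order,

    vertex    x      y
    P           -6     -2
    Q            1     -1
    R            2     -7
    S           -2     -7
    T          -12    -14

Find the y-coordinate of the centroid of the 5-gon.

Apply Gauss's area formula. First the cross-terms c_i = x_i·y_{i+1} − x_{i+1}·y_i:
  8, -5, -28, -56, -60  ⇒  2A = -141, A = -70.5.
Then Σ (y_i + y_{i+1})·c_i = 2544, so ȳ = 2544 / (6·(-70.5)) = -848/141.

-848/141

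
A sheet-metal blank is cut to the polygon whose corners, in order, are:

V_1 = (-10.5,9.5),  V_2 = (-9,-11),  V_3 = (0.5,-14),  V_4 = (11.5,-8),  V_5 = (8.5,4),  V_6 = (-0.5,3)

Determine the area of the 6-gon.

328.875

Apply the surveyor's formula: 2A = Σ (x_i·y_{i+1} − x_{i+1}·y_i), indices taken mod 6.
V_1→V_2: (-10.5)(-11) − (-9)(9.5) = 201
V_2→V_3: (-9)(-14) − (0.5)(-11) = 131.5
V_3→V_4: (0.5)(-8) − (11.5)(-14) = 157
V_4→V_5: (11.5)(4) − (8.5)(-8) = 114
V_5→V_6: (8.5)(3) − (-0.5)(4) = 27.5
V_6→V_1: (-0.5)(9.5) − (-10.5)(3) = 26.75
Σ = 657.75
Area = |Σ|/2 = 328.875.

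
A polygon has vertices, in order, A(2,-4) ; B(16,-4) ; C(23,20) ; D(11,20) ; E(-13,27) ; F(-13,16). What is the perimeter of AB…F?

|AB| = √((14)² + (0)²) = √196 = 14
|BC| = √((7)² + (24)²) = √625 = 25
|CD| = √((-12)² + (0)²) = √144 = 12
|DE| = √((-24)² + (7)²) = √625 = 25
|EF| = √((0)² + (-11)²) = √121 = 11
|FA| = √((15)² + (-20)²) = √625 = 25
Perimeter = 14 + 25 + 12 + 25 + 11 + 25 = 112.

112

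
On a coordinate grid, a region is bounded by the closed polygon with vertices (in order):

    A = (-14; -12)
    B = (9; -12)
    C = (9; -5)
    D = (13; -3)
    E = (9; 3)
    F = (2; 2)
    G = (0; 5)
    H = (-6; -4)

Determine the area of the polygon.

Cross-terms: 276, 63, 38, 66, 12, 10, 30, 16  ⇒  Σ = 511
Area = |Σ|/2 = 255.5.

255.5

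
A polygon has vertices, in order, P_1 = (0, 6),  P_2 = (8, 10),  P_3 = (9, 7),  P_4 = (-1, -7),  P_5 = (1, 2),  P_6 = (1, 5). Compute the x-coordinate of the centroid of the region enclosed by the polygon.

233/62

Apply Gauss's area formula. First the cross-terms c_i = x_i·y_{i+1} − x_{i+1}·y_i:
  -48, -34, -56, 5, 3, 6  ⇒  2A = -124, A = -62.
Then Σ (x_i + x_{i+1})·c_i = -1398, so x̄ = -1398 / (6·(-62)) = 233/62.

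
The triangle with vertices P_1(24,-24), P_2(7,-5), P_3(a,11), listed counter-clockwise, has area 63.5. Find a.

-14

Write out the shoelace sum; only the two edges meeting at P_3 involve a:
2·Area = [(7·11 − a·(-5)) + (a·(-24) − 24·11)] + 48
       = -19·a + -139 = 127
⇒ a = -14.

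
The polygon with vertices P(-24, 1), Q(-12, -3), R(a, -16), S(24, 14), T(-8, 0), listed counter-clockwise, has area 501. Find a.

The doubled signed area Σ (x_i y_{i+1} − x_{i+1} y_i) is linear in a.
With a=0 it equals 764; the coefficient of a is 17 (from the two edges through R).
So 17·a + 764 = 2·501 = 1002 ⇒ a = 14.

14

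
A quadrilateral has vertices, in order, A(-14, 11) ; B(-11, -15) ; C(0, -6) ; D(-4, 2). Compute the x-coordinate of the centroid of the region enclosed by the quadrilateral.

-1231/153

Apply the surveyor's formula. First the cross-terms c_i = x_i·y_{i+1} − x_{i+1}·y_i:
  331, 66, -24, -16  ⇒  2A = 357, A = 178.5.
Then Σ (x_i + x_{i+1})·c_i = -8617, so x̄ = -8617 / (6·178.5) = -1231/153.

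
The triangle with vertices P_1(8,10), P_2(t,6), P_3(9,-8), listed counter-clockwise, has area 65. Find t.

1

Write out the shoelace sum; only the two edges meeting at P_2 involve t:
2·Area = [(8·6 − t·10) + (t·(-8) − 9·6)] + 154
       = -18·t + 148 = 130
⇒ t = 1.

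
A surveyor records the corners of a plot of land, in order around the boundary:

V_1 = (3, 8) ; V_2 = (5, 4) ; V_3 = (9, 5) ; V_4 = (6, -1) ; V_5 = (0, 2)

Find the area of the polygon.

Cross-terms: -28, -11, -39, 12, -6  ⇒  Σ = -72
Area = |Σ|/2 = 36.

36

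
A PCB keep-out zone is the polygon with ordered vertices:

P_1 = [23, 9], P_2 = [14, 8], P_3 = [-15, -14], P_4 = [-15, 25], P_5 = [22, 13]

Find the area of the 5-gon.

724.5

Apply the surveyor's formula: 2A = Σ (x_i·y_{i+1} − x_{i+1}·y_i), indices taken mod 5.
P_1→P_2: (23)(8) − (14)(9) = 58
P_2→P_3: (14)(-14) − (-15)(8) = -76
P_3→P_4: (-15)(25) − (-15)(-14) = -585
P_4→P_5: (-15)(13) − (22)(25) = -745
P_5→P_1: (22)(9) − (23)(13) = -101
Σ = -1449
Area = |Σ|/2 = 724.5.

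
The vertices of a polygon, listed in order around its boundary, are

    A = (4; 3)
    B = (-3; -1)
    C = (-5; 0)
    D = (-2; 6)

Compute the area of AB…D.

Apply the shoelace formula: 2A = Σ (x_i·y_{i+1} − x_{i+1}·y_i), indices taken mod 4.
Cross-terms: 5, -5, -30, -30  ⇒  Σ = -60
Area = |Σ|/2 = 30.

30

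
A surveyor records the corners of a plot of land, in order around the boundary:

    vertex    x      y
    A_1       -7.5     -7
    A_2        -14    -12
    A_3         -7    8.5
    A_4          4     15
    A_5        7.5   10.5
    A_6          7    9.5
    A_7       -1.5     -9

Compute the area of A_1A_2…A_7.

264.25

Apply Gauss's area formula: 2A = Σ (x_i·y_{i+1} − x_{i+1}·y_i), indices taken mod 7.
Σ = (-8) + (-203) + (-139) + (-70.5) + (-2.25) + (-48.75) + (-57) = -528.5
Area = |Σ|/2 = 264.25.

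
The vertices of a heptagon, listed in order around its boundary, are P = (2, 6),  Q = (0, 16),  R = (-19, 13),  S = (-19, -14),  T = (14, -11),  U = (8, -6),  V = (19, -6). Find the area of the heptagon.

725

Apply the shoelace (surveyor's) formula: 2A = Σ (x_i·y_{i+1} − x_{i+1}·y_i), indices taken mod 7.
Σ = (32) + (304) + (513) + (405) + (4) + (66) + (126) = 1450
Area = |Σ|/2 = 725.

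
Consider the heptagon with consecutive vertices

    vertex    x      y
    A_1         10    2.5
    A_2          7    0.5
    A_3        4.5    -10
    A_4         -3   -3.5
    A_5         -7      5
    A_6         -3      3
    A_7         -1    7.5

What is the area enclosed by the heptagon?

136.5

Apply the shoelace (surveyor's) formula: 2A = Σ (x_i·y_{i+1} − x_{i+1}·y_i), indices taken mod 7.
A_1→A_2: (10)(0.5) − (7)(2.5) = -12.5
A_2→A_3: (7)(-10) − (4.5)(0.5) = -72.25
A_3→A_4: (4.5)(-3.5) − (-3)(-10) = -45.75
A_4→A_5: (-3)(5) − (-7)(-3.5) = -39.5
A_5→A_6: (-7)(3) − (-3)(5) = -6
A_6→A_7: (-3)(7.5) − (-1)(3) = -19.5
A_7→A_1: (-1)(2.5) − (10)(7.5) = -77.5
Σ = -273
Area = |Σ|/2 = 136.5.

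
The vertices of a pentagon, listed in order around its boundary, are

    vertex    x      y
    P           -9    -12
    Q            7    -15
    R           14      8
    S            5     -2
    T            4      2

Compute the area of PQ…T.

P→Q: (-9)(-15) − (7)(-12) = 219
Q→R: (7)(8) − (14)(-15) = 266
R→S: (14)(-2) − (5)(8) = -68
S→T: (5)(2) − (4)(-2) = 18
T→P: (4)(-12) − (-9)(2) = -30
Σ = 405
Area = |Σ|/2 = 202.5.

202.5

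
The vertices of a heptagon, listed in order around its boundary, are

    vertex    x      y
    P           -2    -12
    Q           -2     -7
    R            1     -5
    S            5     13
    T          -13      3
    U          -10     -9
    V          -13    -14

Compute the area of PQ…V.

263.5

Σ = (-10) + (17) + (38) + (184) + (147) + (23) + (128) = 527
Area = |Σ|/2 = 263.5.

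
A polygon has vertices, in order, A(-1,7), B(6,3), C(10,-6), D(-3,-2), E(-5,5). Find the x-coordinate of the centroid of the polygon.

389/204

Apply the shoelace formula. First the cross-terms c_i = x_i·y_{i+1} − x_{i+1}·y_i:
  -45, -66, -38, -25, -30  ⇒  2A = -204, A = -102.
Then Σ (x_i + x_{i+1})·c_i = -1167, so x̄ = -1167 / (6·(-102)) = 389/204.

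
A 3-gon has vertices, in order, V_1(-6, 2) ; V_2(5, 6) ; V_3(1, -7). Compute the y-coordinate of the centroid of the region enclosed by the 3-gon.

Apply the shoelace (surveyor's) formula. First the cross-terms c_i = x_i·y_{i+1} − x_{i+1}·y_i:
  -46, -41, -40  ⇒  2A = -127, A = -63.5.
Then Σ (y_i + y_{i+1})·c_i = -127, so ȳ = -127 / (6·(-63.5)) = 1/3.

1/3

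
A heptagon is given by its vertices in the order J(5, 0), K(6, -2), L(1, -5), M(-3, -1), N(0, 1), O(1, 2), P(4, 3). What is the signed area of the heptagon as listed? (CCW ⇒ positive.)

Apply the shoelace formula: 2A = Σ (x_i·y_{i+1} − x_{i+1}·y_i), indices taken mod 7.
J→K: (5)(-2) − (6)(0) = -10
K→L: (6)(-5) − (1)(-2) = -28
L→M: (1)(-1) − (-3)(-5) = -16
M→N: (-3)(1) − (0)(-1) = -3
N→O: (0)(2) − (1)(1) = -1
O→P: (1)(3) − (4)(2) = -5
P→J: (4)(0) − (5)(3) = -15
Σ = -78
Signed area = Σ/2 = -39 (negative ⇒ clockwise traversal).

-39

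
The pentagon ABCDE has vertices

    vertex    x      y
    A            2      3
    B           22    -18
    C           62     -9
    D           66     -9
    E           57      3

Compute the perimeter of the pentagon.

|AB| = √((20)² + (-21)²) = √841 = 29
|BC| = √((40)² + (9)²) = √1681 = 41
|CD| = √((4)² + (0)²) = √16 = 4
|DE| = √((-9)² + (12)²) = √225 = 15
|EA| = √((-55)² + (0)²) = √3025 = 55
Perimeter = 29 + 41 + 4 + 15 + 55 = 144.

144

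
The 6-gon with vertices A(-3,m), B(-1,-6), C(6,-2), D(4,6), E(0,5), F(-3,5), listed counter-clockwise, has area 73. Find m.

2

The doubled signed area Σ (x_i y_{i+1} − x_{i+1} y_i) is linear in m.
With m=0 it equals 150; the coefficient of m is -2 (from the two edges through A).
So -2·m + 150 = 2·73 = 146 ⇒ m = 2.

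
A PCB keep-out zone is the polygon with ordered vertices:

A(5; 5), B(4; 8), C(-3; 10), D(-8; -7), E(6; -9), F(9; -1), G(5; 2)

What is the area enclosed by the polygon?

Σ = (20) + (64) + (101) + (114) + (75) + (23) + (15) = 412
Area = |Σ|/2 = 206.

206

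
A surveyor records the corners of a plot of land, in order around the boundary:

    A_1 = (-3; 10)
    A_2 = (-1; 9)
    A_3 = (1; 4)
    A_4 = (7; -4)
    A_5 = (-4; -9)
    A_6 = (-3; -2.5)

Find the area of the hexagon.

Cross-terms: -17, -13, -32, -79, -17, -37.5  ⇒  Σ = -195.5
Area = |Σ|/2 = 97.75.

97.75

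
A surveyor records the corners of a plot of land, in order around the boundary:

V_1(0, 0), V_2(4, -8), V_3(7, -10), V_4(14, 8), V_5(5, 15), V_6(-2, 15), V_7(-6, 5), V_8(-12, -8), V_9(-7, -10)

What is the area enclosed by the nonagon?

369.5

Apply Gauss's area formula: 2A = Σ (x_i·y_{i+1} − x_{i+1}·y_i), indices taken mod 9.
Σ = (0) + (16) + (196) + (170) + (105) + (80) + (108) + (64) + (0) = 739
Area = |Σ|/2 = 369.5.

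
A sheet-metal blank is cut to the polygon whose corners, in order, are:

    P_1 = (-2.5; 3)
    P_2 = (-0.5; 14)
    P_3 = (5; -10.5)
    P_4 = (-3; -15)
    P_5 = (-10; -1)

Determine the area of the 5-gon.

192.125

Apply the shoelace formula: 2A = Σ (x_i·y_{i+1} − x_{i+1}·y_i), indices taken mod 5.
Σ = (-33.5) + (-64.75) + (-106.5) + (-147) + (-32.5) = -384.25
Area = |Σ|/2 = 192.125.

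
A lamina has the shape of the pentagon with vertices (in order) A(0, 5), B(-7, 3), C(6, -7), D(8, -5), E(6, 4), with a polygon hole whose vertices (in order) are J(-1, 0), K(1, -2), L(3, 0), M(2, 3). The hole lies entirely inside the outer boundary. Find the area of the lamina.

82

Outer boundary:
Apply the surveyor's formula: 2A = Σ (x_i·y_{i+1} − x_{i+1}·y_i), indices taken mod 5.
Cross-terms: 35, 31, 26, 62, 30  ⇒  Σ = 184
Area = |Σ|/2 = 92.
Hole:
Apply the shoelace formula: 2A = Σ (x_i·y_{i+1} − x_{i+1}·y_i), indices taken mod 4.
Cross-terms: 2, 6, 9, 3  ⇒  Σ = 20
Area = |Σ|/2 = 10.
Net area = 92 − 10 = 82.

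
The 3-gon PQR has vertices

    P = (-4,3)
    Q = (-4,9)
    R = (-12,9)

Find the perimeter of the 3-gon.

|PQ| = √((0)² + (6)²) = √36 = 6
|QR| = √((-8)² + (0)²) = √64 = 8
|RP| = √((8)² + (-6)²) = √100 = 10
Perimeter = 6 + 8 + 10 = 24.

24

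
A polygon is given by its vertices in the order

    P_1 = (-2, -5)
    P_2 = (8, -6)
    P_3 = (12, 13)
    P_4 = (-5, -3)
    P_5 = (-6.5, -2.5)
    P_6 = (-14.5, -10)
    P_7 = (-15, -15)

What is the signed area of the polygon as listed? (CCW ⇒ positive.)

Σ = (52) + (176) + (29) + (-7) + (28.75) + (67.5) + (45) = 391.25
Signed area = Σ/2 = 195.625 (positive ⇒ counter-clockwise traversal).

195.625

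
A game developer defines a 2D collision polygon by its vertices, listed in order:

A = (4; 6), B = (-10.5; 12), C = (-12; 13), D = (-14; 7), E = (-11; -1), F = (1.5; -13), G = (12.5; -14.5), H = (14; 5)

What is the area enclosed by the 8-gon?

461.125

Apply Gauss's area formula: 2A = Σ (x_i·y_{i+1} − x_{i+1}·y_i), indices taken mod 8.
A→B: (4)(12) − (-10.5)(6) = 111
B→C: (-10.5)(13) − (-12)(12) = 7.5
C→D: (-12)(7) − (-14)(13) = 98
D→E: (-14)(-1) − (-11)(7) = 91
E→F: (-11)(-13) − (1.5)(-1) = 144.5
F→G: (1.5)(-14.5) − (12.5)(-13) = 140.75
G→H: (12.5)(5) − (14)(-14.5) = 265.5
H→A: (14)(6) − (4)(5) = 64
Σ = 922.25
Area = |Σ|/2 = 461.125.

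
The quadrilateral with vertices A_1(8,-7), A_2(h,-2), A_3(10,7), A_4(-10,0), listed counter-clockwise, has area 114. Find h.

The doubled signed area Σ (x_i y_{i+1} − x_{i+1} y_i) is linear in h.
With h=0 it equals 144; the coefficient of h is 14 (from the two edges through A_2).
So 14·h + 144 = 2·114 = 228 ⇒ h = 6.

6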